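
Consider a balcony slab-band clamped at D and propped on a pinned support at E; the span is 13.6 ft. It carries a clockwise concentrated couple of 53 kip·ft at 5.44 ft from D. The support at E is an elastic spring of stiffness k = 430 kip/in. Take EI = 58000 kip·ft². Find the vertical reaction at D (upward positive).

R_D = -3.692 kip

Remove the prop at E; the released (primary) structure is a cantilever built in at D.
Primary-structure tip deflection at E by superposition:
  clockwise couple 53 at a = 5.44: M₀a(2L − a)/(2EI) = 3137/EI
Flexibility coefficient — unit upward force at E: δ_{EE} = L³/(3EI) = 838.5/EI.
With EI = 58000 kip·ft²: δ_0 = 0.054085 ft and δ_{EE} = 0.014457 ft/kip.
Compatibility — the spring shortens by R_E/k under the reaction it provides: δ_0 − R_E·δ_{EE} = R_E/k. With 1/k = 1/(430×12) ft/kip = 0.000194 ft/kip, R_E = δ_0 / (δ_{EE} + 1/k) = 0.054085 / (0.014457 + 0.000194) = 3.692 kip.
Vertical equilibrium: R_D = ΣP − R_E = 0 − 3.692 = -3.692 kip.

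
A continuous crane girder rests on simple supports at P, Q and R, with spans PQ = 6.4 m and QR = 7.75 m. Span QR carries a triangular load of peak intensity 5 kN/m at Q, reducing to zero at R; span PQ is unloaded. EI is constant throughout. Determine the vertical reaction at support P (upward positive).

Insert a hinge at Q; M_Q is the redundant, and each span becomes simply supported.
Rotations at Q on the released spans (each span's end-slope, ×1/EI):
  span QR: triangular load, peak 5: w₀L³/(45EI) = 51.72/EI
  relative rotation θ_0 = (0 + 51.72)/EI = 51.72/EI
A unit hogging moment at Q produces rotation L₁/(3EI) + L₂/(3EI) = 4.717/EI.
Compatibility: M_Q·(L₁+L₂)/(3EI) = θ_0, giving M_Q = 10.97 kN·m (hogging).
Span PQ, ΣM about P with M_Q applied at Q: R_Q^{PQ}·6.4 = 0 + 10.97, so R_Q^{PQ} = 1.713 kN and R_P = 0 − 1.713 = -1.713 kN.

R_P = -1.713 kN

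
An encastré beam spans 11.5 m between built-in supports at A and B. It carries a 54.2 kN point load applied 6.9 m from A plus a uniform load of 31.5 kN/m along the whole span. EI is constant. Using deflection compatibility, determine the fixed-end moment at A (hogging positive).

Take the two fixed-end moments M_A, M_B as redundants; the released structure is the simple span AB.
End rotations of the released simple span under the applied load (×1/EI):
  at A: point load 54.2 at a = 6.9: Pab(L + b)/(6LEI) = 401.4/EI
  at B: point load 54.2 at a = 6.9: Pab(L + a)/(6LEI) = 458.7/EI
  at A: UDL 31.5: wL³/(24EI) = 1996/EI
  at B: UDL 31.5: wL³/(24EI) = 1996/EI
  θ_A0 = 2398/EI,  θ_B0 = 2455/EI
Flexibility coefficients: a unit moment at one end gives L/(3EI) there and L/(6EI) at the far end, so f₁₁ = f₂₂ = 3.833/EI and f₁₂ = f₂₁ = 1.917/EI.
Compatibility — zero rotation at each built-in end:
  3.833 M_A + 1.917 M_B = 2398
  1.917 M_A + 3.833 M_B = 2455
Solving the pair gives M_A = 407 kN·m and M_B = 436.9 kN·m (hogging).

M_A = 407 kN·m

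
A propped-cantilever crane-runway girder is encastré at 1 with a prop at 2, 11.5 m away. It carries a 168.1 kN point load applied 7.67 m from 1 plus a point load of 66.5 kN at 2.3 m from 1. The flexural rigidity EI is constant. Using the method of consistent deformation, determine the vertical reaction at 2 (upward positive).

R_2 = 90.95 kN

Remove the prop at 2; the released (primary) structure is a cantilever built in at 1.
Primary-structure tip deflection at 2 by superposition:
  point load 168.1 at a = 7.67: Pa²(3L − a)/(6EI) = 44221/EI
  point load 66.5 at a = 2.3: Pa²(3L − a)/(6EI) = 1888/EI
  δ_0 = 46109/EI
Tip deflection under a unit load at 2: L³/(3EI) = 507/EI.
Compatibility at 2: δ_0 − R_2·δ_{22} = 0, so R_2 = 46109/507 = 90.95 kN.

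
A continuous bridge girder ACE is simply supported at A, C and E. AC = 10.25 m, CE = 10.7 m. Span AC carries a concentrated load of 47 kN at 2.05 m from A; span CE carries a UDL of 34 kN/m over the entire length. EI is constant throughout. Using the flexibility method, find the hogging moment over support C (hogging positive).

M_C = 271.1 kN·m

Insert a hinge at C; M_C is the redundant, and each span becomes simply supported.
Rotations at C on the released spans (each span's end-slope, ×1/EI):
  span AC: point load 47 at a = 2.05: Pab(L + a)/(6LEI) = 158/EI
  span CE: UDL 34: wL³/(24EI) = 1735/EI
  relative rotation θ_0 = (158 + 1735)/EI = 1893/EI
A unit hogging moment at C produces rotation L₁/(3EI) + L₂/(3EI) = 6.983/EI.
Slope continuity at C: θ_0 = M_C·6.983/EI, so M_C = 1893/6.983 = 271.1 kN·m (hogging).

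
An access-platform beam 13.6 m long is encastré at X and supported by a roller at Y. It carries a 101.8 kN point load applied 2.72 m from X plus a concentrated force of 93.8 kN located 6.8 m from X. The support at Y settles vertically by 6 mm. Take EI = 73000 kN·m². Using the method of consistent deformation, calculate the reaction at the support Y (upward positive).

Release the roller at Y. Primary structure: cantilever fixed at X.
Deflection at Y on the released cantilever, summing each load's contribution:
  point load 101.8 at a = 2.72: Pa²(3L − a)/(6EI) = 4780/EI
  point load 93.8 at a = 6.8: Pa²(3L − a)/(6EI) = 24578/EI
  δ_0 = 29358/EI
Tip deflection under a unit load at Y: L³/(3EI) = 838.5/EI.
With EI = 73000 kN·m²: δ_0 = 0.40217 m and δ_{YY} = 0.011486 m/kN.
Compatibility — the beam at Y must follow the support down by 0.006 m: δ_0 − R_Y·δ_{YY} = 0.006, so R_Y = (0.40217 − 0.006)/0.011486 = 34.49 kN.

R_Y = 34.49 kN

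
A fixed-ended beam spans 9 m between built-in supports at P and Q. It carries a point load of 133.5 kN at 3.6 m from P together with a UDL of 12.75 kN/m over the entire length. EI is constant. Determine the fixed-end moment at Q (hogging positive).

M_Q = 201.4 kN·m

Take the two fixed-end moments M_P, M_Q as redundants; the released structure is the simple span PQ.
Simple-span end rotations at P and Q under the given loads:
  at P: point load 133.5 at a = 3.6: Pab(L + b)/(6LEI) = 692.1/EI
  at Q: point load 133.5 at a = 3.6: Pab(L + a)/(6LEI) = 605.6/EI
  at P: UDL 12.75: wL³/(24EI) = 387.3/EI
  at Q: UDL 12.75: wL³/(24EI) = 387.3/EI
  θ_P0 = 1079/EI,  θ_Q0 = 992.8/EI
Flexibility coefficients: a unit moment at one end gives L/(3EI) there and L/(6EI) at the far end, so f₁₁ = f₂₂ = 3/EI and f₁₂ = f₂₁ = 1.5/EI.
Compatibility — zero rotation at each built-in end:
  3 M_P + 1.5 M_Q = 1079
  1.5 M_P + 3 M_Q = 992.8
Solving the pair gives M_P = 259.1 kN·m and M_Q = 201.4 kN·m (hogging).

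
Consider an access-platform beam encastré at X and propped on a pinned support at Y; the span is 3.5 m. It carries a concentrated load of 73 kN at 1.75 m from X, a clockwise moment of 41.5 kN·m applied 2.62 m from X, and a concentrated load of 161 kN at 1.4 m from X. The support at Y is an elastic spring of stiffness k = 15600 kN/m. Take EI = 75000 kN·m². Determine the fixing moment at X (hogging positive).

M_X = 203.6 kN·m

Take the reaction at Y as the redundant and release it; the primary structure is a cantilever fixed at X.
Free-end deflection of the primary structure under the applied loading (downward +):
  point load 73 at a = 1.75: Pa²(3L − a)/(6EI) = 326/EI
  clockwise couple 41.5 at a = 2.62: M₀a(2L − a)/(2EI) = 238.1/EI
  point load 161 at a = 1.4: Pa²(3L − a)/(6EI) = 478.6/EI
  δ_0 = 1043/EI
Flexibility coefficient — unit upward force at Y: δ_{YY} = L³/(3EI) = 14.29/EI.
With EI = 75000 kN·m²: δ_0 = 0.013903 m and δ_{YY} = 0.000191 m/kN.
Compatibility — the spring shortens by R_Y/k under the reaction it provides: δ_0 − R_Y·δ_{YY} = R_Y/k. With 1/k = 0.000064 m/kN, R_Y = δ_0 / (δ_{YY} + 1/k) = 0.013903 / (0.000191 + 0.000064) = 54.6 kN.
Moment equilibrium about X: M_X = Σ(load moments about X) − R_Y·L = 394.6 − 54.6×3.5 = 203.6 kN·m.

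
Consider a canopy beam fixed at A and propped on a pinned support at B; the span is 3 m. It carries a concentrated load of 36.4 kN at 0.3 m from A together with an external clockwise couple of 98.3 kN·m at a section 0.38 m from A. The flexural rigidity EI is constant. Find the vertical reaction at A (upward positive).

R_A = 24.21 kN

Release the roller at B. Primary structure: cantilever fixed at A.
Free-end deflection of the primary structure under the applied loading (downward +):
  point load 36.4 at a = 0.3: Pa²(3L − a)/(6EI) = 4.75/EI
  clockwise couple 98.3 at a = 0.38: M₀a(2L − a)/(2EI) = 105/EI
  δ_0 = 109.7/EI
Tip deflection under a unit load at B: L³/(3EI) = 9/EI.
The prop prevents deflection at B: R_B = δ_0/δ_{BB} = 109.7/9 = 12.19 kN.
Vertical equilibrium: R_A = ΣP − R_B = 36.4 − 12.19 = 24.21 kN.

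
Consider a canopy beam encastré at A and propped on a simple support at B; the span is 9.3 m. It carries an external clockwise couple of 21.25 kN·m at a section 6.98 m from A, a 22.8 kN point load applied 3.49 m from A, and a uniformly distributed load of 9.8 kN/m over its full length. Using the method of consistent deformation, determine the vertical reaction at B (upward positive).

Choose R_B as the redundant. The primary structure is the cantilever fixed at A.
Free-end deflection of the primary structure under the applied loading (downward +):
  clockwise couple 21.25 at a = 6.98: M₀a(2L − a)/(2EI) = 861.8/EI
  point load 22.8 at a = 3.49: Pa²(3L − a)/(6EI) = 1130/EI
  UDL 9.8: wL⁴/(8EI) = 9164/EI
  δ_0 = 11155/EI
Flexibility coefficient — unit upward force at B: δ_{BB} = L³/(3EI) = 268.1/EI.
Compatibility at B: δ_0 − R_B·δ_{BB} = 0, so R_B = 11155/268.1 = 41.61 kN.

R_B = 41.61 kN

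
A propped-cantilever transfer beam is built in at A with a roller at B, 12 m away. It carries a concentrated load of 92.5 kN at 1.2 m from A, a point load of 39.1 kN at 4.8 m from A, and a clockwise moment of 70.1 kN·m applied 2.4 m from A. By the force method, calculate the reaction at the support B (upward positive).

R_B = 12.63 kN

Choose R_B as the redundant. The primary structure is the cantilever fixed at A.
Downward deflection at the released point B due to the loads:
  point load 92.5 at a = 1.2: Pa²(3L − a)/(6EI) = 772.6/EI
  point load 39.1 at a = 4.8: Pa²(3L − a)/(6EI) = 4684/EI
  clockwise couple 70.1 at a = 2.4: M₀a(2L − a)/(2EI) = 1817/EI
  δ_0 = 7274/EI
Tip deflection under a unit load at B: L³/(3EI) = 576/EI.
Compatibility at B: δ_0 − R_B·δ_{BB} = 0, so R_B = 7274/576 = 12.63 kN.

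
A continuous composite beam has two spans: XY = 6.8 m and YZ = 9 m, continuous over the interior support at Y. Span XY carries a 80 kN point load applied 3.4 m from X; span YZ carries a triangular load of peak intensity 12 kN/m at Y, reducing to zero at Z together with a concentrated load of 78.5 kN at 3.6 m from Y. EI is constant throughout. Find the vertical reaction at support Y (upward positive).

R_Y = 163.9 kN

Release continuity at Y by inserting a hinge; the redundant is the internal moment M_Y. The primary structure is two simply-supported spans XY and YZ.
Discontinuity in slope at Y on the released structure — sum the simple-span end rotations:
  span XY: point load 80 at a = 3.4: Pab(L + a)/(6LEI) = 231.2/EI
  span YZ: triangular load, peak 12: w₀L³/(45EI) = 194.4/EI
  span YZ: point load 78.5 at a = 3.6: Pab(L + b)/(6LEI) = 406.9/EI
  relative rotation θ_0 = (231.2 + 601.3)/EI = 832.5/EI
A unit hogging moment at Y produces rotation L₁/(3EI) + L₂/(3EI) = 5.267/EI.
Compatibility: M_Y·(L₁+L₂)/(3EI) = θ_0, giving M_Y = 158.1 kN·m (hogging).
Span XY, ΣM about X with M_Y applied at Y: R_Y^{XY}·6.8 = 272 + 158.1, so R_Y^{XY} = 63.25 kN and R_X = 80 − 63.25 = 16.75 kN.
Span YZ, ΣM about Z: R_Y^{YZ}·9 = 747.9 + 158.1, so R_Y^{YZ} = 100.7 kN and R_Z = 132.5 − 100.7 = 31.84 kN.
R_Y = 63.25 + 100.7 = 163.9 kN.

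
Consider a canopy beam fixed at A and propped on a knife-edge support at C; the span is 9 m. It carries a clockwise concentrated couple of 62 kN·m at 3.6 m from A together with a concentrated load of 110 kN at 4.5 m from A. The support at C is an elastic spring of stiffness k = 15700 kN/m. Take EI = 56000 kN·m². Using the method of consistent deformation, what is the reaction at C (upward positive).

Remove the prop at C; the released (primary) structure is a cantilever built in at A.
Deflection at C on the released cantilever, summing each load's contribution:
  clockwise couple 62 at a = 3.6: M₀a(2L − a)/(2EI) = 1607/EI
  point load 110 at a = 4.5: Pa²(3L − a)/(6EI) = 8353/EI
  δ_0 = 9960/EI
Flexibility coefficient — unit upward force at C: δ_{CC} = L³/(3EI) = 243/EI.
With EI = 56000 kN·m²: δ_0 = 0.17786 m and δ_{CC} = 0.004339 m/kN.
Compatibility — the spring shortens by R_C/k under the reaction it provides: δ_0 − R_C·δ_{CC} = R_C/k. With 1/k = 0.000064 m/kN, R_C = δ_0 / (δ_{CC} + 1/k) = 0.17786 / (0.004339 + 0.000064) = 40.4 kN.

R_C = 40.4 kN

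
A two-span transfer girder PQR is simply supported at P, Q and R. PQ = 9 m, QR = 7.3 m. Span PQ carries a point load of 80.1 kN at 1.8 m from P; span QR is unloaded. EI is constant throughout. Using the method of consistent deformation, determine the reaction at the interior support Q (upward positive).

Take M_Q as the redundant. Released structure: two simple spans PQ and QR with a hinge at Q.
Rotations at Q on the released spans (each span's end-slope, ×1/EI):
  span PQ: point load 80.1 at a = 1.8: Pab(L + a)/(6LEI) = 207.6/EI
  relative rotation θ_0 = (207.6 + 0)/EI = 207.6/EI
A unit hogging moment at Q produces rotation L₁/(3EI) + L₂/(3EI) = 5.433/EI.
Slope continuity at Q: θ_0 = M_Q·5.433/EI, so M_Q = 207.6/5.433 = 38.21 kN·m (hogging).
Span PQ, ΣM about P with M_Q applied at Q: R_Q^{PQ}·9 = 144.2 + 38.21, so R_Q^{PQ} = 20.27 kN and R_P = 80.1 − 20.27 = 59.83 kN.
Span QR, ΣM about R: R_Q^{QR}·7.3 = 0 + 38.21, so R_Q^{QR} = 5.235 kN and R_R = 0 − 5.235 = -5.235 kN.
R_Q = 20.27 + 5.235 = 25.5 kN.

R_Q = 25.5 kN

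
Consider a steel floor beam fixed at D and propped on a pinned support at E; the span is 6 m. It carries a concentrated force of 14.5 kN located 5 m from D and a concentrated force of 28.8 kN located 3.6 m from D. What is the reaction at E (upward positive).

Take the reaction at E as the redundant and release it; the primary structure is a cantilever fixed at D.
Free-end deflection of the primary structure under the applied loading (downward +):
  point load 14.5 at a = 5: Pa²(3L − a)/(6EI) = 785.4/EI
  point load 28.8 at a = 3.6: Pa²(3L − a)/(6EI) = 895.8/EI
  δ_0 = 1681/EI
Tip deflection under a unit load at E: L³/(3EI) = 72/EI.
Compatibility at E: δ_0 − R_E·δ_{EE} = 0, so R_E = 1681/72 = 23.35 kN.

R_E = 23.35 kN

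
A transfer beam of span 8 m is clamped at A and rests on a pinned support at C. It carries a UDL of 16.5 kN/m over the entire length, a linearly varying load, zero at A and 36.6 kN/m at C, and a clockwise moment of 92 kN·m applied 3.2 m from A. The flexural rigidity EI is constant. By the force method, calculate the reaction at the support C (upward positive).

Take the reaction at C as the redundant and release it; the primary structure is a cantilever fixed at A.
Deflection at C on the released cantilever, summing each load's contribution:
  UDL 16.5: wL⁴/(8EI) = 8448/EI
  triangular load, peak 36.6 at the free end: 11w₀L⁴/(120EI) = 13742/EI
  clockwise couple 92 at a = 3.2: M₀a(2L − a)/(2EI) = 1884/EI
  δ_0 = 24074/EI
Flexibility coefficient — unit upward force at C: δ_{CC} = L³/(3EI) = 170.7/EI.
The prop prevents deflection at C: R_C = δ_0/δ_{CC} = 24074/170.7 = 141.1 kN.

R_C = 141.1 kN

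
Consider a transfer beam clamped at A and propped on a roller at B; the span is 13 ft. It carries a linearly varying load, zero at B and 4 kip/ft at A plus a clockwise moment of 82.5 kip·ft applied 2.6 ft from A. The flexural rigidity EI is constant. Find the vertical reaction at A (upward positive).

R_A = 17.37 kip

Take the reaction at B as the redundant and release it; the primary structure is a cantilever fixed at A.
Primary-structure tip deflection at B by superposition:
  triangular load, peak 4 at the fixed end: w₀L⁴/(30EI) = 3808/EI
  clockwise couple 82.5 at a = 2.6: M₀a(2L − a)/(2EI) = 2510/EI
  δ_0 = 6318/EI
Tip deflection under a unit load at B: L³/(3EI) = 732.3/EI.
Compatibility at B: δ_0 − R_B·δ_{BB} = 0, so R_B = 6318/732.3 = 8.627 kip.
Vertical equilibrium: R_A = ΣP − R_B = 26 − 8.627 = 17.37 kip.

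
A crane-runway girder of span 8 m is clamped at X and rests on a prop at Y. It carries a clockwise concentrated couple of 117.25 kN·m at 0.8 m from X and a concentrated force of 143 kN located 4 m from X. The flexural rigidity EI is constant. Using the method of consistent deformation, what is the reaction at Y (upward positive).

Take the reaction at Y as the redundant and release it; the primary structure is a cantilever fixed at X.
Deflection at Y on the released cantilever, summing each load's contribution:
  clockwise couple 117.25 at a = 0.8: M₀a(2L − a)/(2EI) = 712.9/EI
  point load 143 at a = 4: Pa²(3L − a)/(6EI) = 7627/EI
  δ_0 = 8340/EI
Flexibility coefficient — unit upward force at Y: δ_{YY} = L³/(3EI) = 170.7/EI.
The prop prevents deflection at Y: R_Y = δ_0/δ_{YY} = 8340/170.7 = 48.86 kN.

R_Y = 48.86 kN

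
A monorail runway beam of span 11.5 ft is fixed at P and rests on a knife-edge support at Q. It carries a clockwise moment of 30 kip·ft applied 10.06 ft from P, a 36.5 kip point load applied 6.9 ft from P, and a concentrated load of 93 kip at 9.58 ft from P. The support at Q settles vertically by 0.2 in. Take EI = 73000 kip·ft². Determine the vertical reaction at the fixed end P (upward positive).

R_P = 42.35 kip

Take the reaction at Q as the redundant and release it; the primary structure is a cantilever fixed at P.
Downward deflection at the released point Q due to the loads:
  clockwise couple 30 at a = 10.06: M₀a(2L − a)/(2EI) = 1953/EI
  point load 36.5 at a = 6.9: Pa²(3L − a)/(6EI) = 7994/EI
  point load 93 at a = 9.58: Pa²(3L − a)/(6EI) = 35450/EI
  δ_0 = 45396/EI
Flexibility coefficient — unit upward force at Q: δ_{QQ} = L³/(3EI) = 507/EI.
With EI = 73000 kip·ft²: δ_0 = 0.62186 ft and δ_{QQ} = 0.006945 ft/kip.
Compatibility — the beam at Q must follow the support down by 0.01667 ft: δ_0 − R_Q·δ_{QQ} = 0.01667, so R_Q = (0.62186 − 0.01667)/0.006945 = 87.15 kip.
Vertical equilibrium: R_P = ΣP − R_Q = 129.5 − 87.15 = 42.35 kip.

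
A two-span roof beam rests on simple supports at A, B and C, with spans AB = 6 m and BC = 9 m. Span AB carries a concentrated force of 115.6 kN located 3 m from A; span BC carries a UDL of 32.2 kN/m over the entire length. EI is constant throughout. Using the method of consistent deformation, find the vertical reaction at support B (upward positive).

Take M_B as the redundant. Released structure: two simple spans AB and BC with a hinge at B.
End slopes at the hinge B, treating each span as simply supported:
  span AB: point load 115.6 at a = 3: Pab(L + a)/(6LEI) = 260.1/EI
  span BC: UDL 32.2: wL³/(24EI) = 978.1/EI
  relative rotation θ_0 = (260.1 + 978.1)/EI = 1238/EI
A unit hogging moment at B produces rotation L₁/(3EI) + L₂/(3EI) = 5/EI.
Compatibility: M_B·(L₁+L₂)/(3EI) = θ_0, giving M_B = 247.6 kN·m (hogging).
Span AB, ΣM about A with M_B applied at B: R_B^{AB}·6 = 346.8 + 247.6, so R_B^{AB} = 99.07 kN and R_A = 115.6 − 99.07 = 16.53 kN.
Span BC, ΣM about C: R_B^{BC}·9 = 1304 + 247.6, so R_B^{BC} = 172.4 kN and R_C = 289.8 − 172.4 = 117.4 kN.
R_B = 99.07 + 172.4 = 271.5 kN.

R_B = 271.5 kN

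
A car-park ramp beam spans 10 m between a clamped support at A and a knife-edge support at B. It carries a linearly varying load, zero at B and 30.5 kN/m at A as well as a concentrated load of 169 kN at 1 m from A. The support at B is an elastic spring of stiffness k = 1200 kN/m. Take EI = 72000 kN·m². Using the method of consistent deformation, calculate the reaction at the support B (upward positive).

Release the roller at B. Primary structure: cantilever fixed at A.
Free-end deflection of the primary structure under the applied loading (downward +):
  triangular load, peak 30.5 at the fixed end: w₀L⁴/(30EI) = 10167/EI
  point load 169 at a = 1: Pa²(3L − a)/(6EI) = 816.8/EI
  δ_0 = 10984/EI
Tip deflection under a unit load at B: L³/(3EI) = 333.3/EI.
With EI = 72000 kN·m²: δ_0 = 0.15255 m and δ_{BB} = 0.00463 m/kN.
Compatibility — the spring shortens by R_B/k under the reaction it provides: δ_0 − R_B·δ_{BB} = R_B/k. With 1/k = 0.000833 m/kN, R_B = δ_0 / (δ_{BB} + 1/k) = 0.15255 / (0.00463 + 0.000833) = 27.92 kN.

R_B = 27.92 kN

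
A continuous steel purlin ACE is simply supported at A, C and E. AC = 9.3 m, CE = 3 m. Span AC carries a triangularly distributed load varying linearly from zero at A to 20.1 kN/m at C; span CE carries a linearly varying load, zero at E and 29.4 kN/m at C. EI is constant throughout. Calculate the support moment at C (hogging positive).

Release continuity at C by inserting a hinge; the redundant is the internal moment M_C. The primary structure is two simply-supported spans AC and CE.
Rotations at C on the released spans (each span's end-slope, ×1/EI):
  span AC: triangular load, peak 20.1: w₀L³/(45EI) = 359.3/EI
  span CE: triangular load, peak 29.4: w₀L³/(45EI) = 17.64/EI
  relative rotation θ_0 = (359.3 + 17.64)/EI = 376.9/EI
A unit hogging moment at C produces rotation L₁/(3EI) + L₂/(3EI) = 4.1/EI.
Slope continuity at C: θ_0 = M_C·4.1/EI, so M_C = 376.9/4.1 = 91.93 kN·m (hogging).

M_C = 91.93 kN·m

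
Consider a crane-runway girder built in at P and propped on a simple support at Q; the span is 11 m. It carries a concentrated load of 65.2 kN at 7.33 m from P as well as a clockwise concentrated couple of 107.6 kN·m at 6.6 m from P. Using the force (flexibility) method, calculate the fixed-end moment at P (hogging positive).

Choose R_Q as the redundant. The primary structure is the cantilever fixed at P.
Primary-structure tip deflection at Q by superposition:
  point load 65.2 at a = 7.33: Pa²(3L − a)/(6EI) = 14988/EI
  clockwise couple 107.6 at a = 6.6: M₀a(2L − a)/(2EI) = 5468/EI
  δ_0 = 20456/EI
Tip deflection under a unit load at Q: L³/(3EI) = 443.7/EI.
Compatibility at Q: δ_0 − R_Q·δ_{QQ} = 0, so R_Q = 20456/443.7 = 46.11 kN.
Moment equilibrium about P: M_P = Σ(load moments about P) − R_Q·L = 585.5 − 46.11×11 = 78.35 kN·m.

M_P = 78.35 kN·m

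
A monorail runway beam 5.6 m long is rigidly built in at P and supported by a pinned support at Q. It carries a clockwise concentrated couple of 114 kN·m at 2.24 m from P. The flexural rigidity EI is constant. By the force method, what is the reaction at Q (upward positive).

R_Q = 19.54 kN

Choose R_Q as the redundant. The primary structure is the cantilever fixed at P.
Free-end deflection of the primary structure under the applied loading (downward +):
  clockwise couple 114 at a = 2.24: M₀a(2L − a)/(2EI) = 1144/EI
Flexibility coefficient — unit upward force at Q: δ_{QQ} = L³/(3EI) = 58.54/EI.
The prop prevents deflection at Q: R_Q = δ_0/δ_{QQ} = 1144/58.54 = 19.54 kN.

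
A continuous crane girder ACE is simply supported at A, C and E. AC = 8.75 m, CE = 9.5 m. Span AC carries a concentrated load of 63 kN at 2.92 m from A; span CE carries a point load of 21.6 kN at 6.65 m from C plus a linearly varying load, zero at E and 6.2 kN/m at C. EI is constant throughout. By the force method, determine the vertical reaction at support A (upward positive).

Take M_C as the redundant. Released structure: two simple spans AC and CE with a hinge at C.
Discontinuity in slope at C on the released structure — sum the simple-span end rotations:
  span AC: point load 63 at a = 2.92: Pab(L + a)/(6LEI) = 238.4/EI
  span CE: point load 21.6 at a = 6.65: Pab(L + b)/(6LEI) = 88.7/EI
  span CE: triangular load, peak 6.2: w₀L³/(45EI) = 118.1/EI
  relative rotation θ_0 = (238.4 + 206.8)/EI = 445.2/EI
A unit hogging moment at C produces rotation L₁/(3EI) + L₂/(3EI) = 6.083/EI.
Slope continuity at C: θ_0 = M_C·6.083/EI, so M_C = 445.2/6.083 = 73.19 kN·m (hogging).
Span AC, ΣM about A with M_C applied at C: R_C^{AC}·8.75 = 184 + 73.19, so R_C^{AC} = 29.39 kN and R_A = 63 − 29.39 = 33.61 kN.

R_A = 33.61 kN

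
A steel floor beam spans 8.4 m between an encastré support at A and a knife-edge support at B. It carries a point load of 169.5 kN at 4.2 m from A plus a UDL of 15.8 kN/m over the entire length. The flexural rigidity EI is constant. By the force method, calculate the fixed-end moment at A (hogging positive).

Release the roller at B. Primary structure: cantilever fixed at A.
Free-end deflection of the primary structure under the applied loading (downward +):
  point load 169.5 at a = 4.2: Pa²(3L − a)/(6EI) = 10465/EI
  UDL 15.8: wL⁴/(8EI) = 9833/EI
  δ_0 = 20298/EI
Flexibility coefficient — unit upward force at B: δ_{BB} = L³/(3EI) = 197.6/EI.
The prop prevents deflection at B: R_B = δ_0/δ_{BB} = 20298/197.6 = 102.7 kN.
Moment equilibrium about A: M_A = Σ(load moments about A) − R_B·L = 1269 − 102.7×8.4 = 406.3 kN·m.

M_A = 406.3 kN·m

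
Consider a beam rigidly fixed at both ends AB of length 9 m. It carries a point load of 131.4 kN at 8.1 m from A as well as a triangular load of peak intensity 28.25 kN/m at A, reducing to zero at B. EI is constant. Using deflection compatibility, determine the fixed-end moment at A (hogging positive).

M_A = 125.1 kN·m

Take the two fixed-end moments M_A, M_B as redundants; the released structure is the simple span AB.
End rotations of the released simple span under the applied load (×1/EI):
  at A: point load 131.4 at a = 8.1: Pab(L + b)/(6LEI) = 175.6/EI
  at B: point load 131.4 at a = 8.1: Pab(L + a)/(6LEI) = 303.3/EI
  at A: triangular load, peak 28.25: w₀L³/(45EI) = 457.6/EI
  at B: triangular load, peak 28.25: 7w₀L³/(360EI) = 400.4/EI
  θ_A0 = 633.3/EI,  θ_B0 = 703.8/EI
Flexibility coefficients: a unit moment at one end gives L/(3EI) there and L/(6EI) at the far end, so f₁₁ = f₂₂ = 3/EI and f₁₂ = f₂₁ = 1.5/EI.
Compatibility — zero rotation at each built-in end:
  3 M_A + 1.5 M_B = 633.3
  1.5 M_A + 3 M_B = 703.8
Solving the pair gives M_A = 125.1 kN·m and M_B = 172.1 kN·m (hogging).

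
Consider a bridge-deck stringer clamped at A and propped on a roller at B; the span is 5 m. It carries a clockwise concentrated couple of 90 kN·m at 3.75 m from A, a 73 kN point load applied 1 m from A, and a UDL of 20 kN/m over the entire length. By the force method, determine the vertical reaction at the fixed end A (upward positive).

Choose R_B as the redundant. The primary structure is the cantilever fixed at A.
Downward deflection at the released point B due to the loads:
  clockwise couple 90 at a = 3.75: M₀a(2L − a)/(2EI) = 1055/EI
  point load 73 at a = 1: Pa²(3L − a)/(6EI) = 170.3/EI
  UDL 20: wL⁴/(8EI) = 1562/EI
  δ_0 = 2788/EI
Tip deflection under a unit load at B: L³/(3EI) = 41.67/EI.
Compatibility at B: δ_0 − R_B·δ_{BB} = 0, so R_B = 2788/41.67 = 66.9 kN.
Vertical equilibrium: R_A = ΣP − R_B = 173 − 66.9 = 106.1 kN.

R_A = 106.1 kN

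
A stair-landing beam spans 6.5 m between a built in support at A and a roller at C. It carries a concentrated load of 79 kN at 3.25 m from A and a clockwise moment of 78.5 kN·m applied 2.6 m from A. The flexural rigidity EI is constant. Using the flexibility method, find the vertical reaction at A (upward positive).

Remove the prop at C; the released (primary) structure is a cantilever built in at A.
Downward deflection at the released point C due to the loads:
  point load 79 at a = 3.25: Pa²(3L − a)/(6EI) = 2260/EI
  clockwise couple 78.5 at a = 2.6: M₀a(2L − a)/(2EI) = 1061/EI
  δ_0 = 3321/EI
Tip deflection under a unit load at C: L³/(3EI) = 91.54/EI.
Compatibility at C: δ_0 − R_C·δ_{CC} = 0, so R_C = 3321/91.54 = 36.28 kN.
Vertical equilibrium: R_A = ΣP − R_C = 79 − 36.28 = 42.72 kN.

R_A = 42.72 kN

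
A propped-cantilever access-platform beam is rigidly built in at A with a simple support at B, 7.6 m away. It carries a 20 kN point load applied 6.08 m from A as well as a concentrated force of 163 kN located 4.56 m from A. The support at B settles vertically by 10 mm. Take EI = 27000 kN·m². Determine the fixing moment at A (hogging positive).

Remove the prop at B; the released (primary) structure is a cantilever built in at A.
Free-end deflection of the primary structure under the applied loading (downward +):
  point load 20 at a = 6.08: Pa²(3L − a)/(6EI) = 2060/EI
  point load 163 at a = 4.56: Pa²(3L − a)/(6EI) = 10304/EI
  δ_0 = 12364/EI
Tip deflection under a unit load at B: L³/(3EI) = 146.3/EI.
With EI = 27000 kN·m²: δ_0 = 0.45792 m and δ_{BB} = 0.005419 m/kN.
Compatibility — the beam at B must follow the support down by 0.01 m: δ_0 − R_B·δ_{BB} = 0.01, so R_B = (0.45792 − 0.01)/0.005419 = 82.65 kN.
Moment equilibrium about A: M_A = Σ(load moments about A) − R_B·L = 864.9 − 82.65×7.6 = 236.7 kN·m.

M_A = 236.7 kN·m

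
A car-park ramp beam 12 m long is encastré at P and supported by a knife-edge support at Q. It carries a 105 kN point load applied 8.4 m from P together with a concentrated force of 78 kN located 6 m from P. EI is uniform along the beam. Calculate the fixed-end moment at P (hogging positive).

M_P = 347.5 kN·m

Take the reaction at Q as the redundant and release it; the primary structure is a cantilever fixed at P.
Downward deflection at the released point Q due to the loads:
  point load 105 at a = 8.4: Pa²(3L − a)/(6EI) = 34080/EI
  point load 78 at a = 6: Pa²(3L − a)/(6EI) = 14040/EI
  δ_0 = 48120/EI
Flexibility coefficient — unit upward force at Q: δ_{QQ} = L³/(3EI) = 576/EI.
Compatibility at Q: δ_0 − R_Q·δ_{QQ} = 0, so R_Q = 48120/576 = 83.54 kN.
Moment equilibrium about P: M_P = Σ(load moments about P) − R_Q·L = 1350 − 83.54×12 = 347.5 kN·m.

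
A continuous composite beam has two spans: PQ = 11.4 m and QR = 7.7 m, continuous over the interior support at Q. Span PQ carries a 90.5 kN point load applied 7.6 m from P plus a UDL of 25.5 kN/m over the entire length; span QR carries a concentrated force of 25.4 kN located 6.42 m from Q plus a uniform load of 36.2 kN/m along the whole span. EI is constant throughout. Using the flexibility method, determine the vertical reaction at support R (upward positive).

Take M_Q as the redundant. Released structure: two simple spans PQ and QR with a hinge at Q.
Discontinuity in slope at Q on the released structure — sum the simple-span end rotations:
  span PQ: point load 90.5 at a = 7.6: Pab(L + a)/(6LEI) = 726/EI
  span PQ: UDL 25.5: wL³/(24EI) = 1574/EI
  span QR: point load 25.4 at a = 6.42: Pab(L + b)/(6LEI) = 40.57/EI
  span QR: UDL 36.2: wL³/(24EI) = 688.6/EI
  relative rotation θ_0 = (2300 + 729.2)/EI = 3029/EI
A unit hogging moment at Q produces rotation L₁/(3EI) + L₂/(3EI) = 6.367/EI.
Compatibility: M_Q·(L₁+L₂)/(3EI) = θ_0, giving M_Q = 475.8 kN·m (hogging).
Span QR, ΣM about R: R_Q^{QR}·7.7 = 1106 + 475.8, so R_Q^{QR} = 205.4 kN and R_R = 304.1 − 205.4 = 98.75 kN.

R_R = 98.75 kN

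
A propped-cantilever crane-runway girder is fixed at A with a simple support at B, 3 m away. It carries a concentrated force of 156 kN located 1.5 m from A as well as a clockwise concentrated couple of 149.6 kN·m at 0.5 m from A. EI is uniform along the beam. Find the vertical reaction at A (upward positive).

Remove the prop at B; the released (primary) structure is a cantilever built in at A.
Deflection at B on the released cantilever, summing each load's contribution:
  point load 156 at a = 1.5: Pa²(3L − a)/(6EI) = 438.8/EI
  clockwise couple 149.6 at a = 0.5: M₀a(2L − a)/(2EI) = 205.7/EI
  δ_0 = 644.5/EI
Tip deflection under a unit load at B: L³/(3EI) = 9/EI.
Compatibility at B: δ_0 − R_B·δ_{BB} = 0, so R_B = 644.5/9 = 71.61 kN.
Vertical equilibrium: R_A = ΣP − R_B = 156 − 71.61 = 84.39 kN.

R_A = 84.39 kN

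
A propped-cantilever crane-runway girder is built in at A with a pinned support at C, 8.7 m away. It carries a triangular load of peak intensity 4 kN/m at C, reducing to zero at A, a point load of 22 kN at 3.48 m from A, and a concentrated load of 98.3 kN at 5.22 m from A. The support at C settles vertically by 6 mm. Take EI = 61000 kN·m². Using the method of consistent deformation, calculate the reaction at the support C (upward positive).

R_C = 54.94 kN

Choose R_C as the redundant. The primary structure is the cantilever fixed at A.
Deflection at C on the released cantilever, summing each load's contribution:
  triangular load, peak 4 at the free end: 11w₀L⁴/(120EI) = 2101/EI
  point load 22 at a = 3.48: Pa²(3L − a)/(6EI) = 1004/EI
  point load 98.3 at a = 5.22: Pa²(3L − a)/(6EI) = 9321/EI
  δ_0 = 12426/EI
Tip deflection under a unit load at C: L³/(3EI) = 219.5/EI.
With EI = 61000 kN·m²: δ_0 = 0.20371 m and δ_{CC} = 0.003598 m/kN.
Compatibility — the beam at C must follow the support down by 0.006 m: δ_0 − R_C·δ_{CC} = 0.006, so R_C = (0.20371 − 0.006)/0.003598 = 54.94 kN.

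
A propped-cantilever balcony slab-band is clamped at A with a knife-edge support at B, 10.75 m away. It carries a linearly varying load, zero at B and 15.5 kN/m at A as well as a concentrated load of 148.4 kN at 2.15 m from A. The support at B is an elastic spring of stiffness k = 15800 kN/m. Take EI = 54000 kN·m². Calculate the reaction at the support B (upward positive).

R_B = 24.77 kN

Remove the prop at B; the released (primary) structure is a cantilever built in at A.
Primary-structure tip deflection at B by superposition:
  triangular load, peak 15.5 at the fixed end: w₀L⁴/(30EI) = 6900/EI
  point load 148.4 at a = 2.15: Pa²(3L − a)/(6EI) = 3441/EI
  δ_0 = 10341/EI
Tip deflection under a unit load at B: L³/(3EI) = 414.1/EI.
With EI = 54000 kN·m²: δ_0 = 0.1915 m and δ_{BB} = 0.007668 m/kN.
Compatibility — the spring shortens by R_B/k under the reaction it provides: δ_0 − R_B·δ_{BB} = R_B/k. With 1/k = 0.000063 m/kN, R_B = δ_0 / (δ_{BB} + 1/k) = 0.1915 / (0.007668 + 0.000063) = 24.77 kN.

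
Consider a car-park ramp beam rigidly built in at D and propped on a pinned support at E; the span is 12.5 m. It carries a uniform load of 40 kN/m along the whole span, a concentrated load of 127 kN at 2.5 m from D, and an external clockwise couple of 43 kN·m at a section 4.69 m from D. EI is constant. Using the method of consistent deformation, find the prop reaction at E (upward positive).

Take the reaction at E as the redundant and release it; the primary structure is a cantilever fixed at D.
Downward deflection at the released point E due to the loads:
  UDL 40: wL⁴/(8EI) = 122070/EI
  point load 127 at a = 2.5: Pa²(3L − a)/(6EI) = 4630/EI
  clockwise couple 43 at a = 4.69: M₀a(2L − a)/(2EI) = 2048/EI
  δ_0 = 128748/EI
Flexibility coefficient — unit upward force at E: δ_{EE} = L³/(3EI) = 651/EI.
Compatibility at E: δ_0 − R_E·δ_{EE} = 0, so R_E = 128748/651 = 197.8 kN.

R_E = 197.8 kN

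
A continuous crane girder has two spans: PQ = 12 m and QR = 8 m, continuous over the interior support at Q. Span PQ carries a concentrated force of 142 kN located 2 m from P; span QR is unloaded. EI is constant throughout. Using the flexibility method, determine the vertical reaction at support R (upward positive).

R_R = -10.35 kN

Release continuity at Q by inserting a hinge; the redundant is the internal moment M_Q. The primary structure is two simply-supported spans PQ and QR.
Discontinuity in slope at Q on the released structure — sum the simple-span end rotations:
  span PQ: point load 142 at a = 2: Pab(L + a)/(6LEI) = 552.2/EI
  relative rotation θ_0 = (552.2 + 0)/EI = 552.2/EI
A unit hogging moment at Q produces rotation L₁/(3EI) + L₂/(3EI) = 6.667/EI.
Slope continuity at Q: θ_0 = M_Q·6.667/EI, so M_Q = 552.2/6.667 = 82.83 kN·m (hogging).
Span QR, ΣM about R: R_Q^{QR}·8 = 0 + 82.83, so R_Q^{QR} = 10.35 kN and R_R = 0 − 10.35 = -10.35 kN.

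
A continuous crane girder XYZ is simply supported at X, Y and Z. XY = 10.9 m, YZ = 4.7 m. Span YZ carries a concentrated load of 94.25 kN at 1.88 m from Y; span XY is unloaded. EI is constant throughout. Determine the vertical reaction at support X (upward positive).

R_X = -2.351 kN

Take M_Y as the redundant. Released structure: two simple spans XY and YZ with a hinge at Y.
Rotations at Y on the released spans (each span's end-slope, ×1/EI):
  span YZ: point load 94.25 at a = 1.88: Pab(L + b)/(6LEI) = 133.2/EI
  relative rotation θ_0 = (0 + 133.2)/EI = 133.2/EI
A unit hogging moment at Y produces rotation L₁/(3EI) + L₂/(3EI) = 5.2/EI.
Compatibility: M_Y·(L₁+L₂)/(3EI) = θ_0, giving M_Y = 25.62 kN·m (hogging).
Span XY, ΣM about X with M_Y applied at Y: R_Y^{XY}·10.9 = 0 + 25.62, so R_Y^{XY} = 2.351 kN and R_X = 0 − 2.351 = -2.351 kN.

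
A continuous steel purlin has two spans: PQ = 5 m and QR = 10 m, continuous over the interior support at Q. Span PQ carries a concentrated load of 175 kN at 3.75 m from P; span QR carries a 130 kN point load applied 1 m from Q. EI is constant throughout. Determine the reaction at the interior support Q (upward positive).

Take M_Q as the redundant. Released structure: two simple spans PQ and QR with a hinge at Q.
Discontinuity in slope at Q on the released structure — sum the simple-span end rotations:
  span PQ: point load 175 at a = 3.75: Pab(L + a)/(6LEI) = 239.3/EI
  span QR: point load 130 at a = 1: Pab(L + b)/(6LEI) = 370.5/EI
  relative rotation θ_0 = (239.3 + 370.5)/EI = 609.8/EI
A unit hogging moment at Q produces rotation L₁/(3EI) + L₂/(3EI) = 5/EI.
Slope continuity at Q: θ_0 = M_Q·5/EI, so M_Q = 609.8/5 = 122 kN·m (hogging).
Span PQ, ΣM about P with M_Q applied at Q: R_Q^{PQ}·5 = 656.2 + 122, so R_Q^{PQ} = 155.6 kN and R_P = 175 − 155.6 = 19.36 kN.
Span QR, ΣM about R: R_Q^{QR}·10 = 1170 + 122, so R_Q^{QR} = 129.2 kN and R_R = 130 − 129.2 = 0.8048 kN.
R_Q = 155.6 + 129.2 = 284.8 kN.

R_Q = 284.8 kN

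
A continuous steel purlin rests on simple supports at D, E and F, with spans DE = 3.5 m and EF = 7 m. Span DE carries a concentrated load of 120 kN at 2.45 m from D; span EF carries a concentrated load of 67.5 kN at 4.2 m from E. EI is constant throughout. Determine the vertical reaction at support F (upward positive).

Insert a hinge at E; M_E is the redundant, and each span becomes simply supported.
Discontinuity in slope at E on the released structure — sum the simple-span end rotations:
  span DE: point load 120 at a = 2.45: Pab(L + a)/(6LEI) = 87.47/EI
  span EF: point load 67.5 at a = 4.2: Pab(L + b)/(6LEI) = 185.2/EI
  relative rotation θ_0 = (87.47 + 185.2)/EI = 272.7/EI
A unit hogging moment at E produces rotation L₁/(3EI) + L₂/(3EI) = 3.5/EI.
Compatibility: M_E·(L₁+L₂)/(3EI) = θ_0, giving M_E = 77.91 kN·m (hogging).
Span EF, ΣM about F: R_E^{EF}·7 = 189 + 77.91, so R_E^{EF} = 38.13 kN and R_F = 67.5 − 38.13 = 29.37 kN.

R_F = 29.37 kN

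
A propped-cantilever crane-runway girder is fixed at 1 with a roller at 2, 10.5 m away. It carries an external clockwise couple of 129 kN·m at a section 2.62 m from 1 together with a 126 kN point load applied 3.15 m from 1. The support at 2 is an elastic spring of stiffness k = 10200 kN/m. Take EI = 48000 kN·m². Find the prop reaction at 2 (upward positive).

Release the roller at 2. Primary structure: cantilever fixed at 1.
Primary-structure tip deflection at 2 by superposition:
  clockwise couple 129 at a = 2.62: M₀a(2L − a)/(2EI) = 3106/EI
  point load 126 at a = 3.15: Pa²(3L − a)/(6EI) = 5907/EI
  δ_0 = 9013/EI
Tip deflection under a unit load at 2: L³/(3EI) = 385.9/EI.
With EI = 48000 kN·m²: δ_0 = 0.18778 m and δ_{22} = 0.008039 m/kN.
Compatibility — the spring shortens by R_2/k under the reaction it provides: δ_0 − R_2·δ_{22} = R_2/k. With 1/k = 0.000098 m/kN, R_2 = δ_0 / (δ_{22} + 1/k) = 0.18778 / (0.008039 + 0.000098) = 23.08 kN.

R_2 = 23.08 kN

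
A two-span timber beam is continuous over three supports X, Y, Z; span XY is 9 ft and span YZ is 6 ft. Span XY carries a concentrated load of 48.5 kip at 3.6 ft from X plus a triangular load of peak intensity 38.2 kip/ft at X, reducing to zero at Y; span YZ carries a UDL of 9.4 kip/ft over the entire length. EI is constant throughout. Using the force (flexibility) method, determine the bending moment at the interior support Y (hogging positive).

M_Y = 169.2 kip·ft

Release continuity at Y by inserting a hinge; the redundant is the internal moment M_Y. The primary structure is two simply-supported spans XY and YZ.
Rotations at Y on the released spans (each span's end-slope, ×1/EI):
  span XY: point load 48.5 at a = 3.6: Pab(L + a)/(6LEI) = 220/EI
  span XY: triangular load, peak 38.2: 7w₀L³/(360EI) = 541.5/EI
  span YZ: UDL 9.4: wL³/(24EI) = 84.6/EI
  relative rotation θ_0 = (761.5 + 84.6)/EI = 846.1/EI
A unit hogging moment at Y produces rotation L₁/(3EI) + L₂/(3EI) = 5/EI.
Slope continuity at Y: θ_0 = M_Y·5/EI, so M_Y = 846.1/5 = 169.2 kip·ft (hogging).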